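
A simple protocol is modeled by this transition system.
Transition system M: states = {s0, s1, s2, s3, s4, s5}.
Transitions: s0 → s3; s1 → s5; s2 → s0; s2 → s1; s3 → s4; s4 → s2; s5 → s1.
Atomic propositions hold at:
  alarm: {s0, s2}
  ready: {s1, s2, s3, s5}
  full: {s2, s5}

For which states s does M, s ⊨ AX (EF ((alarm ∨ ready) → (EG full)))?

Sat(alarm ∨ ready) = {s0, s1, s2, s3, s5}
EG full: greatest fixpoint, start Z0 = {s2, s5}, keep only states in Sat with some successor in Z. Z1 = ∅; fixed.
Sat(EG full) = ∅
Sat((alarm ∨ ready) → (EG full)) = {s4}
EF ((alarm ∨ ready) → (EG full)): least fixpoint, start Z0 = {s4}, add states with some successor in Z. Z1 = {s3, s4}; Z2 = {s0, s3, s4}; Z3 = {s0, s2, s3, s4}; fixed.
Sat(EF ((alarm ∨ ready) → (EG full))) = {s0, s2, s3, s4}
Sat(AX (EF ((alarm ∨ ready) → (EG full)))) = {s : every successor in {s0, s2, s3, s4}} = {s0, s3, s4}

{s0, s3, s4}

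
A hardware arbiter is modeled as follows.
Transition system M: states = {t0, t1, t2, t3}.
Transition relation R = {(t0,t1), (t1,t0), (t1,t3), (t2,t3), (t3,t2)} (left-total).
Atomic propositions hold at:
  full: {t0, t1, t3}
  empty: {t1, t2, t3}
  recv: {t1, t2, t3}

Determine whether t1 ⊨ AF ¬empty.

Sat(¬empty) = {t0}
AF ¬empty: least fixpoint, start Z0 = {t0}, add states with every successor in Z. Already a fixed point.
Sat(AF ¬empty) = {t0}
t1 ∉ Sat(AF ¬empty) = {t0}, so the formula does not hold at t1.

No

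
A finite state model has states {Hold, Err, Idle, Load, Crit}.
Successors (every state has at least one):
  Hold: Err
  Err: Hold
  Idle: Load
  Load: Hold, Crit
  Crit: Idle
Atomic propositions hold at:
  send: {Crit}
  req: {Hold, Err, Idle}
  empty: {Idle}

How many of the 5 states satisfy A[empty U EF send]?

3

EF send: least fixpoint, start Z0 = {Crit}, add states with some successor in Z. Z1 = {Load, Crit}; Z2 = {Idle, Load, Crit}; fixed.
Sat(EF send) = {Idle, Load, Crit}
A[empty U EF send]: least fixpoint, start Z0 = Sat(EF send) = {Idle, Load, Crit}, add states in Sat(empty) with every successor in Z. Already a fixed point.
Sat(A[empty U EF send]) = {Idle, Load, Crit}
|Sat(A[empty U EF send])| = |{Idle, Load, Crit}| = 3.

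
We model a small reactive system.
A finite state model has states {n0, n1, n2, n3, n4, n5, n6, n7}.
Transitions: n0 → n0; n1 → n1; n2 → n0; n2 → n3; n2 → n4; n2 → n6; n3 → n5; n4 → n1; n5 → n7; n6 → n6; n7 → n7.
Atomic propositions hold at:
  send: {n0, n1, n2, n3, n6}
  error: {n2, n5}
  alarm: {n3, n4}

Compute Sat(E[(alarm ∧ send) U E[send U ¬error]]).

Sat(alarm ∧ send) = {n3}
Sat(¬error) = {n0, n1, n3, n4, n6, n7}
E[send U ¬error]: least fixpoint, start Z0 = Sat(¬error) = {n0, n1, n3, n4, n6, n7}, add states in Sat(send) with some successor in Z. Z1 = {n0, n1, n2, n3, n4, n6, n7}; fixed.
Sat(E[send U ¬error]) = {n0, n1, n2, n3, n4, n6, n7}
E[(alarm ∧ send) U E[send U ¬error]]: least fixpoint, start Z0 = Sat(E[send U ¬error]) = {n0, n1, n2, n3, n4, n6, n7}, add states in Sat(alarm ∧ send) with some successor in Z. Already a fixed point.
Sat(E[(alarm ∧ send) U E[send U ¬error]]) = {n0, n1, n2, n3, n4, n6, n7}

{n0, n1, n2, n3, n4, n6, n7}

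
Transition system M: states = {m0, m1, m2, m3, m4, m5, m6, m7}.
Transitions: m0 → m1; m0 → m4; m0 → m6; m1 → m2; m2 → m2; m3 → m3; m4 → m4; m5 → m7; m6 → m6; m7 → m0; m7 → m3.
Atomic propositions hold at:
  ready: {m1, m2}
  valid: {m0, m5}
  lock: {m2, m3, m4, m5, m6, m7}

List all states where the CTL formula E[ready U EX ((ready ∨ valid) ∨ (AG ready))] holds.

{m0, m1, m2, m7}

Sat(ready ∨ valid) = {m0, m1, m2, m5}
AG ready: greatest fixpoint, start Z0 = {m1, m2}, keep only states in Sat with every successor in Z. Already a fixed point.
Sat(AG ready) = {m1, m2}
Sat((ready ∨ valid) ∨ (AG ready)) = {m0, m1, m2, m5}
Sat(EX ((ready ∨ valid) ∨ (AG ready))) = {s : some successor in {m0, m1, m2, m5}} = {m0, m1, m2, m7}
E[ready U EX ((ready ∨ valid) ∨ (AG ready))]: least fixpoint, start Z0 = Sat(EX ((ready ∨ valid) ∨ (AG ready))) = {m0, m1, m2, m7}, add states in Sat(ready) with some successor in Z. Already a fixed point.
Sat(E[ready U EX ((ready ∨ valid) ∨ (AG ready))]) = {m0, m1, m2, m7}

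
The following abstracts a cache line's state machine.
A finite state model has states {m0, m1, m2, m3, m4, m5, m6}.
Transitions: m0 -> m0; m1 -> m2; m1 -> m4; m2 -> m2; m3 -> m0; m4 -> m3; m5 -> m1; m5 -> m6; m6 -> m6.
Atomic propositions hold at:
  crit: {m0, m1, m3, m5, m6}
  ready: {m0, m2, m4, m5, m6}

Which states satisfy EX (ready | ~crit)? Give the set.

Sat(~crit) = {m2, m4}
Sat(ready | ~crit) = {m0, m2, m4, m5, m6}
Sat(EX (ready | ~crit)) = {s : some successor in {m0, m2, m4, m5, m6}} = {m0, m1, m2, m3, m5, m6}

{m0, m1, m2, m3, m5, m6}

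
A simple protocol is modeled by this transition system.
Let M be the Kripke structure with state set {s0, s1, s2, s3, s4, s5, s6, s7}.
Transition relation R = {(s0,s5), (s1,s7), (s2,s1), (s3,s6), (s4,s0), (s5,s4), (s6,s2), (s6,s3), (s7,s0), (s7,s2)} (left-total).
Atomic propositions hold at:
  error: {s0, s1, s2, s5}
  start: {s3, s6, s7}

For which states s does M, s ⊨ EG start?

EG start: greatest fixpoint, start Z0 = {s3, s6, s7}, keep only states in Sat with some successor in Z. Z1 = {s3, s6}; fixed.
Sat(EG start) = {s3, s6}

{s3, s6}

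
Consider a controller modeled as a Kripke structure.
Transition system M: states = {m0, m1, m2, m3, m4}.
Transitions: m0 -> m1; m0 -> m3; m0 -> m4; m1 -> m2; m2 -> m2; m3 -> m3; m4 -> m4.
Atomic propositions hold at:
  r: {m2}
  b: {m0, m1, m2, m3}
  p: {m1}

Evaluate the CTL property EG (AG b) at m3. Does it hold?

Yes

AG b: greatest fixpoint, start Z0 = {m0, m1, m2, m3}, keep only states in Sat with every successor in Z. Z1 = {m1, m2, m3}; fixed.
Sat(AG b) = {m1, m2, m3}
EG (AG b): greatest fixpoint, start Z0 = {m1, m2, m3}, keep only states in Sat with some successor in Z. Already a fixed point.
Sat(EG (AG b)) = {m1, m2, m3}
m3 ∈ Sat(EG (AG b)) = {m1, m2, m3}, so the formula holds at m3.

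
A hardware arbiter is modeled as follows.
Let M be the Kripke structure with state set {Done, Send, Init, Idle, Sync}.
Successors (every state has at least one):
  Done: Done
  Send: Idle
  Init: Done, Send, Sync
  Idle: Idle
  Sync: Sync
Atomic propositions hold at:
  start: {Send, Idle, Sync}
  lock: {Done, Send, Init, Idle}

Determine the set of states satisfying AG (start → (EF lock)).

EF lock: least fixpoint, start Z0 = {Done, Send, Init, Idle}, add states with some successor in Z. Already a fixed point.
Sat(EF lock) = {Done, Send, Init, Idle}
Sat(start → (EF lock)) = {Done, Send, Init, Idle}
AG (start → (EF lock)): greatest fixpoint, start Z0 = {Done, Send, Init, Idle}, keep only states in Sat with every successor in Z. Z1 = {Done, Send, Idle}; fixed.
Sat(AG (start → (EF lock))) = {Done, Send, Idle}

{Done, Send, Idle}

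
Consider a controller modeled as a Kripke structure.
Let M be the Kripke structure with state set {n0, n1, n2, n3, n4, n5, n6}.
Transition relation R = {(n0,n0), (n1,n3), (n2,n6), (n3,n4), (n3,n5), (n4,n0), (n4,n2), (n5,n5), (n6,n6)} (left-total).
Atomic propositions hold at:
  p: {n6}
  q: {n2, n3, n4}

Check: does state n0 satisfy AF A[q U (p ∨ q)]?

Sat(p ∨ q) = {n2, n3, n4, n6}
A[q U (p ∨ q)]: least fixpoint, start Z0 = Sat((p ∨ q)) = {n2, n3, n4, n6}, add states in Sat(q) with every successor in Z. Already a fixed point.
Sat(A[q U (p ∨ q)]) = {n2, n3, n4, n6}
AF A[q U (p ∨ q)]: least fixpoint, start Z0 = {n2, n3, n4, n6}, add states with every successor in Z. Z1 = {n1, n2, n3, n4, n6}; fixed.
Sat(AF A[q U (p ∨ q)]) = {n1, n2, n3, n4, n6}
n0 ∉ Sat(AF A[q U (p ∨ q)]) = {n1, n2, n3, n4, n6}, so the formula does not hold at n0.

No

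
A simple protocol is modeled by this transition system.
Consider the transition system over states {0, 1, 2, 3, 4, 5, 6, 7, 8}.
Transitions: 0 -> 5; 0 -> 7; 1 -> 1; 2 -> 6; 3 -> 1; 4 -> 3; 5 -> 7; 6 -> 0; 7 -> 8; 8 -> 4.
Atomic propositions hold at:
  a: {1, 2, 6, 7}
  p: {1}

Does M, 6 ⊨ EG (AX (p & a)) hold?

Sat(p & a) = {1}
Sat(AX (p & a)) = {s : every successor in {1}} = {1, 3}
EG (AX (p & a)): greatest fixpoint, start Z0 = {1, 3}, keep only states in Sat with some successor in Z. Already a fixed point.
Sat(EG (AX (p & a))) = {1, 3}
6 ∉ Sat(EG (AX (p & a))) = {1, 3}, so the formula does not hold at 6.

No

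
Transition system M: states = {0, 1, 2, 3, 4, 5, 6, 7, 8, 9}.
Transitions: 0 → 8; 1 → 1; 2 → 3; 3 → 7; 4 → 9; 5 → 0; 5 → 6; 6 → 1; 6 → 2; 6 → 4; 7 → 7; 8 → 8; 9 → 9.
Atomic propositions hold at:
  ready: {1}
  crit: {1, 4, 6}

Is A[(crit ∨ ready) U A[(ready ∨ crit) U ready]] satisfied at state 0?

Sat(crit ∨ ready) = {1, 4, 6}
Sat(ready ∨ crit) = {1, 4, 6}
A[(ready ∨ crit) U ready]: least fixpoint, start Z0 = Sat(ready) = {1}, add states in Sat(ready ∨ crit) with every successor in Z. Already a fixed point.
Sat(A[(ready ∨ crit) U ready]) = {1}
A[(crit ∨ ready) U A[(ready ∨ crit) U ready]]: least fixpoint, start Z0 = Sat(A[(ready ∨ crit) U ready]) = {1}, add states in Sat(crit ∨ ready) with every successor in Z. Already a fixed point.
Sat(A[(crit ∨ ready) U A[(ready ∨ crit) U ready]]) = {1}
0 ∉ Sat(A[(crit ∨ ready) U A[(ready ∨ crit) U ready]]) = {1}, so the formula does not hold at 0.

No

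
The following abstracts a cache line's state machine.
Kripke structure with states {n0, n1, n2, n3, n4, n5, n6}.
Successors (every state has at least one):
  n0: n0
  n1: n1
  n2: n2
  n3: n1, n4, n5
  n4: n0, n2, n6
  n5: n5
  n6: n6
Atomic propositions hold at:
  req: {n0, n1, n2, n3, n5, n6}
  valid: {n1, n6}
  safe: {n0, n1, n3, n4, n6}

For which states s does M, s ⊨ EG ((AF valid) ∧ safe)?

{n1, n6}

AF valid: least fixpoint, start Z0 = {n1, n6}, add states with every successor in Z. Already a fixed point.
Sat(AF valid) = {n1, n6}
Sat((AF valid) ∧ safe) = {n1, n6}
EG ((AF valid) ∧ safe): greatest fixpoint, start Z0 = {n1, n6}, keep only states in Sat with some successor in Z. Already a fixed point.
Sat(EG ((AF valid) ∧ safe)) = {n1, n6}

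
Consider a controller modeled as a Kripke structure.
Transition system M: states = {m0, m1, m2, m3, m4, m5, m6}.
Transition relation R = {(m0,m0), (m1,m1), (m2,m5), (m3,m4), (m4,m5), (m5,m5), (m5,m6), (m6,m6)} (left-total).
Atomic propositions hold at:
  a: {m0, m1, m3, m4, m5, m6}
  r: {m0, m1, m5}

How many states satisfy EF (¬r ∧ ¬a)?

1

Sat(¬r) = {m2, m3, m4, m6}
Sat(¬a) = {m2}
Sat(¬r ∧ ¬a) = {m2}
EF (¬r ∧ ¬a): least fixpoint, start Z0 = {m2}, add states with some successor in Z. Already a fixed point.
Sat(EF (¬r ∧ ¬a)) = {m2}
|Sat(EF (¬r ∧ ¬a))| = |{m2}| = 1.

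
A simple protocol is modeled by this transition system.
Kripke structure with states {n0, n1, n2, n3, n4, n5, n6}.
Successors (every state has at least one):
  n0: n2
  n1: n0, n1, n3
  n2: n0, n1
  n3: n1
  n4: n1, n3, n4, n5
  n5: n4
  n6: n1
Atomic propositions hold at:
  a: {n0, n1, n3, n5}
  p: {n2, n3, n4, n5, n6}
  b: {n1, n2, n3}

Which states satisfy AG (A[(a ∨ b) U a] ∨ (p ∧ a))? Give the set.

Sat(a ∨ b) = {n0, n1, n2, n3, n5}
A[(a ∨ b) U a]: least fixpoint, start Z0 = Sat(a) = {n0, n1, n3, n5}, add states in Sat(a ∨ b) with every successor in Z. Z1 = {n0, n1, n2, n3, n5}; fixed.
Sat(A[(a ∨ b) U a]) = {n0, n1, n2, n3, n5}
Sat(p ∧ a) = {n3, n5}
Sat(A[(a ∨ b) U a] ∨ (p ∧ a)) = {n0, n1, n2, n3, n5}
AG (A[(a ∨ b) U a] ∨ (p ∧ a)): greatest fixpoint, start Z0 = {n0, n1, n2, n3, n5}, keep only states in Sat with every successor in Z. Z1 = {n0, n1, n2, n3}; fixed.
Sat(AG (A[(a ∨ b) U a] ∨ (p ∧ a))) = {n0, n1, n2, n3}

{n0, n1, n2, n3}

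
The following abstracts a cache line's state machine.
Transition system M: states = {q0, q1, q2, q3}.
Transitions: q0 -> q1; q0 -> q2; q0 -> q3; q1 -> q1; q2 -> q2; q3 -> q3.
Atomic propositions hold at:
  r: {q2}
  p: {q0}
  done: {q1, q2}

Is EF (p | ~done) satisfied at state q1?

No

Sat(~done) = {q0, q3}
Sat(p | ~done) = {q0, q3}
EF (p | ~done): least fixpoint, start Z0 = {q0, q3}, add states with some successor in Z. Already a fixed point.
Sat(EF (p | ~done)) = {q0, q3}
q1 ∉ Sat(EF (p | ~done)) = {q0, q3}, so the formula does not hold at q1.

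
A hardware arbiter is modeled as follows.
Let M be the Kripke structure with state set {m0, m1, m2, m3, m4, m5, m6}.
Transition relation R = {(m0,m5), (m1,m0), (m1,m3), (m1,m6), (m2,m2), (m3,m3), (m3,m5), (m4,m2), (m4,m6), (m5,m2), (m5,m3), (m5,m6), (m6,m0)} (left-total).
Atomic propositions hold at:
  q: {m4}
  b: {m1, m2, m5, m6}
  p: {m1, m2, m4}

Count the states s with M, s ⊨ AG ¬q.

6

Sat(¬q) = {m0, m1, m2, m3, m5, m6}
AG ¬q: greatest fixpoint, start Z0 = {m0, m1, m2, m3, m5, m6}, keep only states in Sat with every successor in Z. Already a fixed point.
Sat(AG ¬q) = {m0, m1, m2, m3, m5, m6}
|Sat(AG ¬q)| = |{m0, m1, m2, m3, m5, m6}| = 6.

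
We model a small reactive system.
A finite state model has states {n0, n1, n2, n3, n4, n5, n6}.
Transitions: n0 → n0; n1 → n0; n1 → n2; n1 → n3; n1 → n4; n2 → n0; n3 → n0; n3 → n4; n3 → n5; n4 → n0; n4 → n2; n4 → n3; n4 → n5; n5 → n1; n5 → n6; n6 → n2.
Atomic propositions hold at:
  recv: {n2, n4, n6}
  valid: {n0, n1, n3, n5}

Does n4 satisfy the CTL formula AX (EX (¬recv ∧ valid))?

Yes

Sat(¬recv) = {n0, n1, n3, n5}
Sat(¬recv ∧ valid) = {n0, n1, n3, n5}
Sat(EX (¬recv ∧ valid)) = {s : some successor in {n0, n1, n3, n5}} = {n0, n1, n2, n3, n4, n5}
Sat(AX (EX (¬recv ∧ valid))) = {s : every successor in {n0, n1, n2, n3, n4, n5}} = {n0, n1, n2, n3, n4, n6}
n4 ∈ Sat(AX (EX (¬recv ∧ valid))) = {n0, n1, n2, n3, n4, n6}, so the formula holds at n4.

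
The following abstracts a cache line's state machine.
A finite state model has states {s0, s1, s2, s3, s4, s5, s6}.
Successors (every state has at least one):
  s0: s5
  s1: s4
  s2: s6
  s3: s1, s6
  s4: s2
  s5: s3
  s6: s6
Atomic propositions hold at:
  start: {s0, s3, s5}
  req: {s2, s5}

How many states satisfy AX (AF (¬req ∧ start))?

2

Sat(¬req) = {s0, s1, s3, s4, s6}
Sat(¬req ∧ start) = {s0, s3}
AF (¬req ∧ start): least fixpoint, start Z0 = {s0, s3}, add states with every successor in Z. Z1 = {s0, s3, s5}; fixed.
Sat(AF (¬req ∧ start)) = {s0, s3, s5}
Sat(AX (AF (¬req ∧ start))) = {s : every successor in {s0, s3, s5}} = {s0, s5}
|Sat(AX (AF (¬req ∧ start)))| = |{s0, s5}| = 2.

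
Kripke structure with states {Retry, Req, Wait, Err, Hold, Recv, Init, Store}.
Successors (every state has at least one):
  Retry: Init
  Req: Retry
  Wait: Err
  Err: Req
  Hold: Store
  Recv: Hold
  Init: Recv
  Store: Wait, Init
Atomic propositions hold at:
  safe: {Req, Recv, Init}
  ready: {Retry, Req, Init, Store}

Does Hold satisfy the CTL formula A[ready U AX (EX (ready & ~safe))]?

No

Sat(~safe) = {Retry, Wait, Err, Hold, Store}
Sat(ready & ~safe) = {Retry, Store}
Sat(EX (ready & ~safe)) = {s : some successor in {Retry, Store}} = {Req, Hold}
Sat(AX (EX (ready & ~safe))) = {s : every successor in {Req, Hold}} = {Err, Recv}
A[ready U AX (EX (ready & ~safe))]: least fixpoint, start Z0 = Sat(AX (EX (ready & ~safe))) = {Err, Recv}, add states in Sat(ready) with every successor in Z. Z1 = {Err, Recv, Init}; Z2 = {Retry, Err, Recv, Init}; Z3 = {Retry, Req, Err, Recv, Init}; fixed.
Sat(A[ready U AX (EX (ready & ~safe))]) = {Retry, Req, Err, Recv, Init}
Hold ∉ Sat(A[ready U AX (EX (ready & ~safe))]) = {Retry, Req, Err, Recv, Init}, so the formula does not hold at Hold.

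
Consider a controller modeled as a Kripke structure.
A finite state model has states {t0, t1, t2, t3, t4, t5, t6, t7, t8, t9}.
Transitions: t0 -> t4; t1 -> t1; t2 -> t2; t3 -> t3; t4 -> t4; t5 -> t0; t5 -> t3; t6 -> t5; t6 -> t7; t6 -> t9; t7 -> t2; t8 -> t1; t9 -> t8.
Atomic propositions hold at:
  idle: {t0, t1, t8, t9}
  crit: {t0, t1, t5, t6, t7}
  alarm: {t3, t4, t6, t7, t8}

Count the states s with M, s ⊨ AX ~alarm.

Sat(~alarm) = {t0, t1, t2, t5, t9}
Sat(AX ~alarm) = {s : every successor in {t0, t1, t2, t5, t9}} = {t1, t2, t7, t8}
|Sat(AX ~alarm)| = |{t1, t2, t7, t8}| = 4.

4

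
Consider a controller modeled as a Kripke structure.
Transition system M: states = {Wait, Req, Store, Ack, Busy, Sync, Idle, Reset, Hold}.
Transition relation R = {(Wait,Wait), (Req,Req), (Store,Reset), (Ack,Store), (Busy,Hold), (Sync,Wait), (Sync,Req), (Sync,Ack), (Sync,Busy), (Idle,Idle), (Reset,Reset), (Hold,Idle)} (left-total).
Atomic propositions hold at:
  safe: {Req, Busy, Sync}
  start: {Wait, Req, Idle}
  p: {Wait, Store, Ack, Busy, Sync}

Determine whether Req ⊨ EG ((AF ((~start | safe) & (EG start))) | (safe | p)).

Sat(~start) = {Store, Ack, Busy, Sync, Reset, Hold}
Sat(~start | safe) = {Req, Store, Ack, Busy, Sync, Reset, Hold}
EG start: greatest fixpoint, start Z0 = {Wait, Req, Idle}, keep only states in Sat with some successor in Z. Already a fixed point.
Sat(EG start) = {Wait, Req, Idle}
Sat((~start | safe) & (EG start)) = {Req}
AF ((~start | safe) & (EG start)): least fixpoint, start Z0 = {Req}, add states with every successor in Z. Already a fixed point.
Sat(AF ((~start | safe) & (EG start))) = {Req}
Sat(safe | p) = {Wait, Req, Store, Ack, Busy, Sync}
Sat((AF ((~start | safe) & (EG start))) | (safe | p)) = {Wait, Req, Store, Ack, Busy, Sync}
EG ((AF ((~start | safe) & (EG start))) | (safe | p)): greatest fixpoint, start Z0 = {Wait, Req, Store, Ack, Busy, Sync}, keep only states in Sat with some successor in Z. Z1 = {Wait, Req, Ack, Sync}; Z2 = {Wait, Req, Sync}; fixed.
Sat(EG ((AF ((~start | safe) & (EG start))) | (safe | p))) = {Wait, Req, Sync}
Req ∈ Sat(EG ((AF ((~start | safe) & (EG start))) | (safe | p))) = {Wait, Req, Sync}, so the formula holds at Req.

Yes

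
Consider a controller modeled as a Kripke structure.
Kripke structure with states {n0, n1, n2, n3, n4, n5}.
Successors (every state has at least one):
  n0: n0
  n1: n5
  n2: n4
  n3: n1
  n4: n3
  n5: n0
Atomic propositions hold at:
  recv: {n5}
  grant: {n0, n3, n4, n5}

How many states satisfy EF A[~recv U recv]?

Sat(~recv) = {n0, n1, n2, n3, n4}
A[~recv U recv]: least fixpoint, start Z0 = Sat(recv) = {n5}, add states in Sat(~recv) with every successor in Z. Z1 = {n1, n5}; Z2 = {n1, n3, n5}; Z3 = {n1, n3, n4, n5}; Z4 = {n1, n2, n3, n4, n5}; fixed.
Sat(A[~recv U recv]) = {n1, n2, n3, n4, n5}
EF A[~recv U recv]: least fixpoint, start Z0 = {n1, n2, n3, n4, n5}, add states with some successor in Z. Already a fixed point.
Sat(EF A[~recv U recv]) = {n1, n2, n3, n4, n5}
|Sat(EF A[~recv U recv])| = |{n1, n2, n3, n4, n5}| = 5.

5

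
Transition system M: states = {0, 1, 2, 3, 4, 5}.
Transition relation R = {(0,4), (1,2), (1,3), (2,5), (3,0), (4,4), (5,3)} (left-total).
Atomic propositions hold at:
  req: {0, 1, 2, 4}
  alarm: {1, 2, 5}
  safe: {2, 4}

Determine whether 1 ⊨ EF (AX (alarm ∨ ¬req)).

Yes

Sat(¬req) = {3, 5}
Sat(alarm ∨ ¬req) = {1, 2, 3, 5}
Sat(AX (alarm ∨ ¬req)) = {s : every successor in {1, 2, 3, 5}} = {1, 2, 5}
EF (AX (alarm ∨ ¬req)): least fixpoint, start Z0 = {1, 2, 5}, add states with some successor in Z. Already a fixed point.
Sat(EF (AX (alarm ∨ ¬req))) = {1, 2, 5}
1 ∈ Sat(EF (AX (alarm ∨ ¬req))) = {1, 2, 5}, so the formula holds at 1.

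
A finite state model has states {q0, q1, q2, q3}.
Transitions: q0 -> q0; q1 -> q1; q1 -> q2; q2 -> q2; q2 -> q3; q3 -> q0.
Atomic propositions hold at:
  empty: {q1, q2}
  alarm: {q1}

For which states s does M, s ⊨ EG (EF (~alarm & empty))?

{q1, q2}

Sat(~alarm) = {q0, q2, q3}
Sat(~alarm & empty) = {q2}
EF (~alarm & empty): least fixpoint, start Z0 = {q2}, add states with some successor in Z. Z1 = {q1, q2}; fixed.
Sat(EF (~alarm & empty)) = {q1, q2}
EG (EF (~alarm & empty)): greatest fixpoint, start Z0 = {q1, q2}, keep only states in Sat with some successor in Z. Already a fixed point.
Sat(EG (EF (~alarm & empty))) = {q1, q2}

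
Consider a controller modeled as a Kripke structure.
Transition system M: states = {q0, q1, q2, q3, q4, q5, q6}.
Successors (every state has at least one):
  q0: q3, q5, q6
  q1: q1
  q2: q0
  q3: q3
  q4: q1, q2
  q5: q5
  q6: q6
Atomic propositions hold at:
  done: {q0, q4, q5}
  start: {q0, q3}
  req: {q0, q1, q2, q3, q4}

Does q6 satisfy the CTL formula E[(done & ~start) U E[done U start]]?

No

Sat(~start) = {q1, q2, q4, q5, q6}
Sat(done & ~start) = {q4, q5}
E[done U start]: least fixpoint, start Z0 = Sat(start) = {q0, q3}, add states in Sat(done) with some successor in Z. Already a fixed point.
Sat(E[done U start]) = {q0, q3}
E[(done & ~start) U E[done U start]]: least fixpoint, start Z0 = Sat(E[done U start]) = {q0, q3}, add states in Sat(done & ~start) with some successor in Z. Already a fixed point.
Sat(E[(done & ~start) U E[done U start]]) = {q0, q3}
q6 ∉ Sat(E[(done & ~start) U E[done U start]]) = {q0, q3}, so the formula does not hold at q6.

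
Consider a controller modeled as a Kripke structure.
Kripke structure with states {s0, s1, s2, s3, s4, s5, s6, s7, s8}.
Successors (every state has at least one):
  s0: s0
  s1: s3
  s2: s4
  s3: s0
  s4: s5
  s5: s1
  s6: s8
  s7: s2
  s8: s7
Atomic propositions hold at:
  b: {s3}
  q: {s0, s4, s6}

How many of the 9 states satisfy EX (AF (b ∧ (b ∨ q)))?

Sat(b ∨ q) = {s0, s3, s4, s6}
Sat(b ∧ (b ∨ q)) = {s3}
AF (b ∧ (b ∨ q)): least fixpoint, start Z0 = {s3}, add states with every successor in Z. Z1 = {s1, s3}; Z2 = {s1, s3, s5}; Z3 = {s1, s3, s4, s5}; Z4 = {s1, s2, s3, s4, s5}; Z5 = {s1, s2, s3, s4, s5, s7}; Z6 = {s1, s2, s3, s4, s5, s7, s8}; Z7 = {s1, s2, s3, s4, s5, s6, s7, s8}; fixed.
Sat(AF (b ∧ (b ∨ q))) = {s1, s2, s3, s4, s5, s6, s7, s8}
Sat(EX (AF (b ∧ (b ∨ q)))) = {s : some successor in {s1, s2, s3, s4, s5, s6, s7, s8}} = {s1, s2, s4, s5, s6, s7, s8}
|Sat(EX (AF (b ∧ (b ∨ q))))| = |{s1, s2, s4, s5, s6, s7, s8}| = 7.

7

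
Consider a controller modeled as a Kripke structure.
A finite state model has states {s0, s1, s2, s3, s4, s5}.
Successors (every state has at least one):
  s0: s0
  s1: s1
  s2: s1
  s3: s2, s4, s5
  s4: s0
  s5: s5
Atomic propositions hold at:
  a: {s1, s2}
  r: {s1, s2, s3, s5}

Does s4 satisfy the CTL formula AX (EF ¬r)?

Yes

Sat(¬r) = {s0, s4}
EF ¬r: least fixpoint, start Z0 = {s0, s4}, add states with some successor in Z. Z1 = {s0, s3, s4}; fixed.
Sat(EF ¬r) = {s0, s3, s4}
Sat(AX (EF ¬r)) = {s : every successor in {s0, s3, s4}} = {s0, s4}
s4 ∈ Sat(AX (EF ¬r)) = {s0, s4}, so the formula holds at s4.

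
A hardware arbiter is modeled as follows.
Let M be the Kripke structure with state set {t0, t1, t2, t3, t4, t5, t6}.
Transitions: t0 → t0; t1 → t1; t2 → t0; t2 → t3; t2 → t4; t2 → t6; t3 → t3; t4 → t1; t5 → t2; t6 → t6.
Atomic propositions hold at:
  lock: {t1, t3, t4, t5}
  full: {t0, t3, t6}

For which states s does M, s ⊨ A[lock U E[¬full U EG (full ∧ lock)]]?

Sat(¬full) = {t1, t2, t4, t5}
Sat(full ∧ lock) = {t3}
EG (full ∧ lock): greatest fixpoint, start Z0 = {t3}, keep only states in Sat with some successor in Z. Already a fixed point.
Sat(EG (full ∧ lock)) = {t3}
E[¬full U EG (full ∧ lock)]: least fixpoint, start Z0 = Sat(EG (full ∧ lock)) = {t3}, add states in Sat(¬full) with some successor in Z. Z1 = {t2, t3}; Z2 = {t2, t3, t5}; fixed.
Sat(E[¬full U EG (full ∧ lock)]) = {t2, t3, t5}
A[lock U E[¬full U EG (full ∧ lock)]]: least fixpoint, start Z0 = Sat(E[¬full U EG (full ∧ lock)]) = {t2, t3, t5}, add states in Sat(lock) with every successor in Z. Already a fixed point.
Sat(A[lock U E[¬full U EG (full ∧ lock)]]) = {t2, t3, t5}

{t2, t3, t5}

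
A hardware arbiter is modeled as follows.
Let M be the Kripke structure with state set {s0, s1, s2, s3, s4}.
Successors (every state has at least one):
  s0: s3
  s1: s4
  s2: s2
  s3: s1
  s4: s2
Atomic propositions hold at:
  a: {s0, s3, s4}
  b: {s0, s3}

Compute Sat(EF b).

{s0, s3}

EF b: least fixpoint, start Z0 = {s0, s3}, add states with some successor in Z. Already a fixed point.
Sat(EF b) = {s0, s3}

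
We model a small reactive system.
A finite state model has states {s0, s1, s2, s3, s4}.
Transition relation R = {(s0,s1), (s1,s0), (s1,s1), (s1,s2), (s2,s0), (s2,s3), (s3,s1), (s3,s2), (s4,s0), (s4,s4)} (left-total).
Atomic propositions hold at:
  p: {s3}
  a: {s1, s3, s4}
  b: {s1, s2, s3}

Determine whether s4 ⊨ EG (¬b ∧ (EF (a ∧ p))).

Sat(¬b) = {s0, s4}
Sat(a ∧ p) = {s3}
EF (a ∧ p): least fixpoint, start Z0 = {s3}, add states with some successor in Z. Z1 = {s2, s3}; Z2 = {s1, s2, s3}; Z3 = {s0, s1, s2, s3}; Z4 = {s0, s1, s2, s3, s4}; fixed.
Sat(EF (a ∧ p)) = {s0, s1, s2, s3, s4}
Sat(¬b ∧ (EF (a ∧ p))) = {s0, s4}
EG (¬b ∧ (EF (a ∧ p))): greatest fixpoint, start Z0 = {s0, s4}, keep only states in Sat with some successor in Z. Z1 = {s4}; fixed.
Sat(EG (¬b ∧ (EF (a ∧ p)))) = {s4}
s4 ∈ Sat(EG (¬b ∧ (EF (a ∧ p)))) = {s4}, so the formula holds at s4.

Yes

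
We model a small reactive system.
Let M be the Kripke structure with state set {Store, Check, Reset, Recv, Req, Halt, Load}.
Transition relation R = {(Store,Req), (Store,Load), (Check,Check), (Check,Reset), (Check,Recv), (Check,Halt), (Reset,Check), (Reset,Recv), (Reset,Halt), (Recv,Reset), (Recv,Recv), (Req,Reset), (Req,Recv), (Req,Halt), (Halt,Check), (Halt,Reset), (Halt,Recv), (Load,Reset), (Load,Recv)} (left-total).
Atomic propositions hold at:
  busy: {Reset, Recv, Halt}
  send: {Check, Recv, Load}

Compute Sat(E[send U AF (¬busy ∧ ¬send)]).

{Store, Req}

Sat(¬busy) = {Store, Check, Req, Load}
Sat(¬send) = {Store, Reset, Req, Halt}
Sat(¬busy ∧ ¬send) = {Store, Req}
AF (¬busy ∧ ¬send): least fixpoint, start Z0 = {Store, Req}, add states with every successor in Z. Already a fixed point.
Sat(AF (¬busy ∧ ¬send)) = {Store, Req}
E[send U AF (¬busy ∧ ¬send)]: least fixpoint, start Z0 = Sat(AF (¬busy ∧ ¬send)) = {Store, Req}, add states in Sat(send) with some successor in Z. Already a fixed point.
Sat(E[send U AF (¬busy ∧ ¬send)]) = {Store, Req}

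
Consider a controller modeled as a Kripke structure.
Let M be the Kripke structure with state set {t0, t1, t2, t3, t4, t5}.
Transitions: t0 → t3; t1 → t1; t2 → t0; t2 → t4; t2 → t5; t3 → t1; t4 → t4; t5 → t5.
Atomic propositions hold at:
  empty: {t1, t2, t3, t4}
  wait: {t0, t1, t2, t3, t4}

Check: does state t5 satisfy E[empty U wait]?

E[empty U wait]: least fixpoint, start Z0 = Sat(wait) = {t0, t1, t2, t3, t4}, add states in Sat(empty) with some successor in Z. Already a fixed point.
Sat(E[empty U wait]) = {t0, t1, t2, t3, t4}
t5 ∉ Sat(E[empty U wait]) = {t0, t1, t2, t3, t4}, so the formula does not hold at t5.

No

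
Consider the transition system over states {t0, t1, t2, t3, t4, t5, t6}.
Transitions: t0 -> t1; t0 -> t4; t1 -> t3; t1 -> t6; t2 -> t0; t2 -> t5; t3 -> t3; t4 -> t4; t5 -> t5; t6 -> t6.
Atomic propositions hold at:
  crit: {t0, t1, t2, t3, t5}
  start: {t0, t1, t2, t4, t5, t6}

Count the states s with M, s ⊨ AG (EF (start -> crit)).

2

Sat(start -> crit) = {t0, t1, t2, t3, t5}
EF (start -> crit): least fixpoint, start Z0 = {t0, t1, t2, t3, t5}, add states with some successor in Z. Already a fixed point.
Sat(EF (start -> crit)) = {t0, t1, t2, t3, t5}
AG (EF (start -> crit)): greatest fixpoint, start Z0 = {t0, t1, t2, t3, t5}, keep only states in Sat with every successor in Z. Z1 = {t2, t3, t5}; Z2 = {t3, t5}; fixed.
Sat(AG (EF (start -> crit))) = {t3, t5}
|Sat(AG (EF (start -> crit)))| = |{t3, t5}| = 2.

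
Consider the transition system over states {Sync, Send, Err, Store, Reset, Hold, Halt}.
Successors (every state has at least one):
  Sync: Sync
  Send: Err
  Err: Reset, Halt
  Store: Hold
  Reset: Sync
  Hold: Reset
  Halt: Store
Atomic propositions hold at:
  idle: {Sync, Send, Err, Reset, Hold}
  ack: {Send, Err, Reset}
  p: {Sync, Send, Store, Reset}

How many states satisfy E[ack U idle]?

E[ack U idle]: least fixpoint, start Z0 = Sat(idle) = {Sync, Send, Err, Reset, Hold}, add states in Sat(ack) with some successor in Z. Already a fixed point.
Sat(E[ack U idle]) = {Sync, Send, Err, Reset, Hold}
|Sat(E[ack U idle])| = |{Sync, Send, Err, Reset, Hold}| = 5.

5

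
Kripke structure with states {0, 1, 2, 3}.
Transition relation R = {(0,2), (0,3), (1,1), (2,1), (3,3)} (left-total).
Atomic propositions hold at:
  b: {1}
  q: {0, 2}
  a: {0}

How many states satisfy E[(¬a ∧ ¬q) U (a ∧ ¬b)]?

Sat(¬a) = {1, 2, 3}
Sat(¬q) = {1, 3}
Sat(¬a ∧ ¬q) = {1, 3}
Sat(¬b) = {0, 2, 3}
Sat(a ∧ ¬b) = {0}
E[(¬a ∧ ¬q) U (a ∧ ¬b)]: least fixpoint, start Z0 = Sat((a ∧ ¬b)) = {0}, add states in Sat(¬a ∧ ¬q) with some successor in Z. Already a fixed point.
Sat(E[(¬a ∧ ¬q) U (a ∧ ¬b)]) = {0}
|Sat(E[(¬a ∧ ¬q) U (a ∧ ¬b)])| = |{0}| = 1.

1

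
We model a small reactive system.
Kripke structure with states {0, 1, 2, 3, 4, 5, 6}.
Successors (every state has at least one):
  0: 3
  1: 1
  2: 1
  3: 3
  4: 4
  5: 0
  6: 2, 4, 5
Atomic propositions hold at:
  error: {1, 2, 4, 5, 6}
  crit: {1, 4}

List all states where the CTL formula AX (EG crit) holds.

{1, 2, 4}

EG crit: greatest fixpoint, start Z0 = {1, 4}, keep only states in Sat with some successor in Z. Already a fixed point.
Sat(EG crit) = {1, 4}
Sat(AX (EG crit)) = {s : every successor in {1, 4}} = {1, 2, 4}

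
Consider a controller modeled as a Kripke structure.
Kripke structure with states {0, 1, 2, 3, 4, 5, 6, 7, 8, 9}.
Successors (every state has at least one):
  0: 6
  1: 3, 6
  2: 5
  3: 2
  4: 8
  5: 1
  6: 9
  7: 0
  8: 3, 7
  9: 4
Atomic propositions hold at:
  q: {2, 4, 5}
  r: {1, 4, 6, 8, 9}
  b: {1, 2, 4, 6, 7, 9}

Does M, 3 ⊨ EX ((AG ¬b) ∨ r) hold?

Sat(¬b) = {0, 3, 5, 8}
AG ¬b: greatest fixpoint, start Z0 = {0, 3, 5, 8}, keep only states in Sat with every successor in Z. Z1 = ∅; fixed.
Sat(AG ¬b) = ∅
Sat((AG ¬b) ∨ r) = {1, 4, 6, 8, 9}
Sat(EX ((AG ¬b) ∨ r)) = {s : some successor in {1, 4, 6, 8, 9}} = {0, 1, 4, 5, 6, 9}
3 ∉ Sat(EX ((AG ¬b) ∨ r)) = {0, 1, 4, 5, 6, 9}, so the formula does not hold at 3.

No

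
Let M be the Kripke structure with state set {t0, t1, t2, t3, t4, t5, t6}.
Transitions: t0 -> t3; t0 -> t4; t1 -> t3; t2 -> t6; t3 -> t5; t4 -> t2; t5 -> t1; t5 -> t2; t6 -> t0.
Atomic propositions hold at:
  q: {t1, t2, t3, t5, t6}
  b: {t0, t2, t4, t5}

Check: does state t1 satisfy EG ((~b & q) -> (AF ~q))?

No

Sat(~b) = {t1, t3, t6}
Sat(~b & q) = {t1, t3, t6}
Sat(~q) = {t0, t4}
AF ~q: least fixpoint, start Z0 = {t0, t4}, add states with every successor in Z. Z1 = {t0, t4, t6}; Z2 = {t0, t2, t4, t6}; fixed.
Sat(AF ~q) = {t0, t2, t4, t6}
Sat((~b & q) -> (AF ~q)) = {t0, t2, t4, t5, t6}
EG ((~b & q) -> (AF ~q)): greatest fixpoint, start Z0 = {t0, t2, t4, t5, t6}, keep only states in Sat with some successor in Z. Already a fixed point.
Sat(EG ((~b & q) -> (AF ~q))) = {t0, t2, t4, t5, t6}
t1 ∉ Sat(EG ((~b & q) -> (AF ~q))) = {t0, t2, t4, t5, t6}, so the formula does not hold at t1.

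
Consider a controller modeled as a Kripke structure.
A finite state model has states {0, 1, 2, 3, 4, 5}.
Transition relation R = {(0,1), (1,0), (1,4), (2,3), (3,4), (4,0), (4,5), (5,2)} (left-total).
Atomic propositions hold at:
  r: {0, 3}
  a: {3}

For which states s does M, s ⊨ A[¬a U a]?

{2, 3, 5}

Sat(¬a) = {0, 1, 2, 4, 5}
A[¬a U a]: least fixpoint, start Z0 = Sat(a) = {3}, add states in Sat(¬a) with every successor in Z. Z1 = {2, 3}; Z2 = {2, 3, 5}; fixed.
Sat(A[¬a U a]) = {2, 3, 5}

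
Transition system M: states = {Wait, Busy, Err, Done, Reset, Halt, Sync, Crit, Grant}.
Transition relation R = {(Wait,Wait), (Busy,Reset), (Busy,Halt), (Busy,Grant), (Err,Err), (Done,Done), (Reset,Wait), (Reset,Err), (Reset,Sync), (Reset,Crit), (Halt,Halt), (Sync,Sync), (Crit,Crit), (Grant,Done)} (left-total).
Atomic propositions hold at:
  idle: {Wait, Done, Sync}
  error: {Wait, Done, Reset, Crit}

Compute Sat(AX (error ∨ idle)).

Sat(error ∨ idle) = {Wait, Done, Reset, Sync, Crit}
Sat(AX (error ∨ idle)) = {s : every successor in {Wait, Done, Reset, Sync, Crit}} = {Wait, Done, Sync, Crit, Grant}

{Wait, Done, Sync, Crit, Grant}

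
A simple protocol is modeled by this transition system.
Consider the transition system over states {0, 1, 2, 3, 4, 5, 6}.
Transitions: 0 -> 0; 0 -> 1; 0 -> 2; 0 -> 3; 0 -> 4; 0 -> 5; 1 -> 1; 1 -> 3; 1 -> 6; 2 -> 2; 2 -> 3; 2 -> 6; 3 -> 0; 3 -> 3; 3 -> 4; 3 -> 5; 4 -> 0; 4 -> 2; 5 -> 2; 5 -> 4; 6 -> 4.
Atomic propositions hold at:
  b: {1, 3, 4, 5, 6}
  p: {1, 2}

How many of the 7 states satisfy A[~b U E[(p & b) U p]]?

2

Sat(~b) = {0, 2}
Sat(p & b) = {1}
E[(p & b) U p]: least fixpoint, start Z0 = Sat(p) = {1, 2}, add states in Sat(p & b) with some successor in Z. Already a fixed point.
Sat(E[(p & b) U p]) = {1, 2}
A[~b U E[(p & b) U p]]: least fixpoint, start Z0 = Sat(E[(p & b) U p]) = {1, 2}, add states in Sat(~b) with every successor in Z. Already a fixed point.
Sat(A[~b U E[(p & b) U p]]) = {1, 2}
|Sat(A[~b U E[(p & b) U p]])| = |{1, 2}| = 2.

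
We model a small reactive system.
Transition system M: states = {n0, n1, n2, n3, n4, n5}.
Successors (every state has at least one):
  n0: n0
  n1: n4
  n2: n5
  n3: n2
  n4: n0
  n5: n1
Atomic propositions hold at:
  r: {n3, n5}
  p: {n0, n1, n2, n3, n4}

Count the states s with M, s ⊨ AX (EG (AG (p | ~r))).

Sat(~r) = {n0, n1, n2, n4}
Sat(p | ~r) = {n0, n1, n2, n3, n4}
AG (p | ~r): greatest fixpoint, start Z0 = {n0, n1, n2, n3, n4}, keep only states in Sat with every successor in Z. Z1 = {n0, n1, n3, n4}; Z2 = {n0, n1, n4}; fixed.
Sat(AG (p | ~r)) = {n0, n1, n4}
EG (AG (p | ~r)): greatest fixpoint, start Z0 = {n0, n1, n4}, keep only states in Sat with some successor in Z. Already a fixed point.
Sat(EG (AG (p | ~r))) = {n0, n1, n4}
Sat(AX (EG (AG (p | ~r)))) = {s : every successor in {n0, n1, n4}} = {n0, n1, n4, n5}
|Sat(AX (EG (AG (p | ~r))))| = |{n0, n1, n4, n5}| = 4.

4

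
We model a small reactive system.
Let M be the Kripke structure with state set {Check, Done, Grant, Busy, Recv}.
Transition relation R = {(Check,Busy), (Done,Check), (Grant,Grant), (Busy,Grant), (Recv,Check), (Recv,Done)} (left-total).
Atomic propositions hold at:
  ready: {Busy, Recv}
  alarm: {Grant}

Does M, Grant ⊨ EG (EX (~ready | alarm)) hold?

Sat(~ready) = {Check, Done, Grant}
Sat(~ready | alarm) = {Check, Done, Grant}
Sat(EX (~ready | alarm)) = {s : some successor in {Check, Done, Grant}} = {Done, Grant, Busy, Recv}
EG (EX (~ready | alarm)): greatest fixpoint, start Z0 = {Done, Grant, Busy, Recv}, keep only states in Sat with some successor in Z. Z1 = {Grant, Busy, Recv}; Z2 = {Grant, Busy}; fixed.
Sat(EG (EX (~ready | alarm))) = {Grant, Busy}
Grant ∈ Sat(EG (EX (~ready | alarm))) = {Grant, Busy}, so the formula holds at Grant.

Yes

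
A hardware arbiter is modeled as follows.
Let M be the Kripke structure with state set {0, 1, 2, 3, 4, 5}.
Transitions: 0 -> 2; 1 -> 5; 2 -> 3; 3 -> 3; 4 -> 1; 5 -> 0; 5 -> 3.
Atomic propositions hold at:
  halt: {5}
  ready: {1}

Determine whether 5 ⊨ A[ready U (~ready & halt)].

Sat(~ready) = {0, 2, 3, 4, 5}
Sat(~ready & halt) = {5}
A[ready U (~ready & halt)]: least fixpoint, start Z0 = Sat((~ready & halt)) = {5}, add states in Sat(ready) with every successor in Z. Z1 = {1, 5}; fixed.
Sat(A[ready U (~ready & halt)]) = {1, 5}
5 ∈ Sat(A[ready U (~ready & halt)]) = {1, 5}, so the formula holds at 5.

Yes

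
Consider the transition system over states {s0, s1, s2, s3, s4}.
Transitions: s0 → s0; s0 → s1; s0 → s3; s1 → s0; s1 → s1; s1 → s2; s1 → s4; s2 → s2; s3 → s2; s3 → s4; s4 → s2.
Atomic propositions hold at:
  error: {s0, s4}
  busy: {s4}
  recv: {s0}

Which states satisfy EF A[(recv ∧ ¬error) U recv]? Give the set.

{s0, s1}

Sat(¬error) = {s1, s2, s3}
Sat(recv ∧ ¬error) = ∅
A[(recv ∧ ¬error) U recv]: least fixpoint, start Z0 = Sat(recv) = {s0}, add states in Sat(recv ∧ ¬error) with every successor in Z. Already a fixed point.
Sat(A[(recv ∧ ¬error) U recv]) = {s0}
EF A[(recv ∧ ¬error) U recv]: least fixpoint, start Z0 = {s0}, add states with some successor in Z. Z1 = {s0, s1}; fixed.
Sat(EF A[(recv ∧ ¬error) U recv]) = {s0, s1}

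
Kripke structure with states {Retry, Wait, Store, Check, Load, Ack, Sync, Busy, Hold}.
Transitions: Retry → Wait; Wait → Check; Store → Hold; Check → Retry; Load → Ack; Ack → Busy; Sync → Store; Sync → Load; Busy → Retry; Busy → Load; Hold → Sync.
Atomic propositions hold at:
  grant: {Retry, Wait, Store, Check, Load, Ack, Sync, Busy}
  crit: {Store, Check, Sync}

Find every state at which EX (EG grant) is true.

EG grant: greatest fixpoint, start Z0 = {Retry, Wait, Store, Check, Load, Ack, Sync, Busy}, keep only states in Sat with some successor in Z. Z1 = {Retry, Wait, Check, Load, Ack, Sync, Busy}; fixed.
Sat(EG grant) = {Retry, Wait, Check, Load, Ack, Sync, Busy}
Sat(EX (EG grant)) = {s : some successor in {Retry, Wait, Check, Load, Ack, Sync, Busy}} = {Retry, Wait, Check, Load, Ack, Sync, Busy, Hold}

{Retry, Wait, Check, Load, Ack, Sync, Busy, Hold}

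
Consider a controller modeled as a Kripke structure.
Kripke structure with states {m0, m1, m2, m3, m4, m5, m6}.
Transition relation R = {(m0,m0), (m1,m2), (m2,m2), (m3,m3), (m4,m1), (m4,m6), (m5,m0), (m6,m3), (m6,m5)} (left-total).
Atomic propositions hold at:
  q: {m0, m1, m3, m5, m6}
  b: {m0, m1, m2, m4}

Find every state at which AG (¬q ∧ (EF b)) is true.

{m2}

Sat(¬q) = {m2, m4}
EF b: least fixpoint, start Z0 = {m0, m1, m2, m4}, add states with some successor in Z. Z1 = {m0, m1, m2, m4, m5}; Z2 = {m0, m1, m2, m4, m5, m6}; fixed.
Sat(EF b) = {m0, m1, m2, m4, m5, m6}
Sat(¬q ∧ (EF b)) = {m2, m4}
AG (¬q ∧ (EF b)): greatest fixpoint, start Z0 = {m2, m4}, keep only states in Sat with every successor in Z. Z1 = {m2}; fixed.
Sat(AG (¬q ∧ (EF b))) = {m2}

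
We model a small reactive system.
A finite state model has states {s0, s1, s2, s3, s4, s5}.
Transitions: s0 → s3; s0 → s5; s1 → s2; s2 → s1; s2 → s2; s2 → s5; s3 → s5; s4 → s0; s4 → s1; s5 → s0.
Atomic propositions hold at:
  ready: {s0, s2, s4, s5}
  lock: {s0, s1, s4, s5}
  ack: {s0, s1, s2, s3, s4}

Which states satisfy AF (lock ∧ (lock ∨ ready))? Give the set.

{s0, s1, s3, s4, s5}

Sat(lock ∨ ready) = {s0, s1, s2, s4, s5}
Sat(lock ∧ (lock ∨ ready)) = {s0, s1, s4, s5}
AF (lock ∧ (lock ∨ ready)): least fixpoint, start Z0 = {s0, s1, s4, s5}, add states with every successor in Z. Z1 = {s0, s1, s3, s4, s5}; fixed.
Sat(AF (lock ∧ (lock ∨ ready))) = {s0, s1, s3, s4, s5}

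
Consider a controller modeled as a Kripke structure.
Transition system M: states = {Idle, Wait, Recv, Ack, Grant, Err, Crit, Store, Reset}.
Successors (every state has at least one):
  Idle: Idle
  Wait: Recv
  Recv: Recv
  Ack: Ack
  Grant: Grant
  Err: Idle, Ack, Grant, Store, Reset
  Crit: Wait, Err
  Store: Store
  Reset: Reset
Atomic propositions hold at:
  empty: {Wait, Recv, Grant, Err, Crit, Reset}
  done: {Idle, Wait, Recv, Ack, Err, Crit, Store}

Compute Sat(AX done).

{Idle, Wait, Recv, Ack, Crit, Store}

Sat(AX done) = {s : every successor in {Idle, Wait, Recv, Ack, Err, Crit, Store}} = {Idle, Wait, Recv, Ack, Crit, Store}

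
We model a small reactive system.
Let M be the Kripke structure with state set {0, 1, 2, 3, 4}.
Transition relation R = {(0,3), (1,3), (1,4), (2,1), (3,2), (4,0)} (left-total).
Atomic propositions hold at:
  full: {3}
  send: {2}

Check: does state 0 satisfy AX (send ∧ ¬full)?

No

Sat(¬full) = {0, 1, 2, 4}
Sat(send ∧ ¬full) = {2}
Sat(AX (send ∧ ¬full)) = {s : every successor in {2}} = {3}
0 ∉ Sat(AX (send ∧ ¬full)) = {3}, so the formula does not hold at 0.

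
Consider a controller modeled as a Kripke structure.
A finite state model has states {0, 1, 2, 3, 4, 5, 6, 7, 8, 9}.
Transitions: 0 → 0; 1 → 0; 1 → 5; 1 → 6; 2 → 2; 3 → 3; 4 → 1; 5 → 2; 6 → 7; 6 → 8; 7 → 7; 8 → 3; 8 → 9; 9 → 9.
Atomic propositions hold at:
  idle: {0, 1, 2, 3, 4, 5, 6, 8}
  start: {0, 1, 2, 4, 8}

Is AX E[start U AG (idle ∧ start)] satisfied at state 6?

Sat(idle ∧ start) = {0, 1, 2, 4, 8}
AG (idle ∧ start): greatest fixpoint, start Z0 = {0, 1, 2, 4, 8}, keep only states in Sat with every successor in Z. Z1 = {0, 2, 4}; Z2 = {0, 2}; fixed.
Sat(AG (idle ∧ start)) = {0, 2}
E[start U AG (idle ∧ start)]: least fixpoint, start Z0 = Sat(AG (idle ∧ start)) = {0, 2}, add states in Sat(start) with some successor in Z. Z1 = {0, 1, 2}; Z2 = {0, 1, 2, 4}; fixed.
Sat(E[start U AG (idle ∧ start)]) = {0, 1, 2, 4}
Sat(AX E[start U AG (idle ∧ start)]) = {s : every successor in {0, 1, 2, 4}} = {0, 2, 4, 5}
6 ∉ Sat(AX E[start U AG (idle ∧ start)]) = {0, 2, 4, 5}, so the formula does not hold at 6.

No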